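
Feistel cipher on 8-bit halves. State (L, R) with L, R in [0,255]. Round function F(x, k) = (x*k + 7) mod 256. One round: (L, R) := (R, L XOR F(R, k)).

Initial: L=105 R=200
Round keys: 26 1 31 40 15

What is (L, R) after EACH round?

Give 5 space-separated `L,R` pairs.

Answer: 200,62 62,141 141,36 36,42 42,89

Derivation:
Round 1 (k=26): L=200 R=62
Round 2 (k=1): L=62 R=141
Round 3 (k=31): L=141 R=36
Round 4 (k=40): L=36 R=42
Round 5 (k=15): L=42 R=89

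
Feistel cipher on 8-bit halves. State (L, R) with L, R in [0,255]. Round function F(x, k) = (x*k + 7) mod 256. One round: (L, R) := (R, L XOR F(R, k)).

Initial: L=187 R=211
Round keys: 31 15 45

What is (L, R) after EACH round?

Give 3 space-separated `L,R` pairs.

Round 1 (k=31): L=211 R=47
Round 2 (k=15): L=47 R=27
Round 3 (k=45): L=27 R=233

Answer: 211,47 47,27 27,233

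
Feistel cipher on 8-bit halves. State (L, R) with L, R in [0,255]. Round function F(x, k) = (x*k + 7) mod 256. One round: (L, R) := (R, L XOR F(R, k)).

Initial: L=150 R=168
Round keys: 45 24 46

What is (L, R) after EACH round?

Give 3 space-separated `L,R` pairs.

Round 1 (k=45): L=168 R=25
Round 2 (k=24): L=25 R=247
Round 3 (k=46): L=247 R=112

Answer: 168,25 25,247 247,112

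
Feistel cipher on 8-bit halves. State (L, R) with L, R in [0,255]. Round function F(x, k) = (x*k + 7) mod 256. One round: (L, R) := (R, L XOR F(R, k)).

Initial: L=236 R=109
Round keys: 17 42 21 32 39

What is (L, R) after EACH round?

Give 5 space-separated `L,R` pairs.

Round 1 (k=17): L=109 R=168
Round 2 (k=42): L=168 R=250
Round 3 (k=21): L=250 R=33
Round 4 (k=32): L=33 R=221
Round 5 (k=39): L=221 R=147

Answer: 109,168 168,250 250,33 33,221 221,147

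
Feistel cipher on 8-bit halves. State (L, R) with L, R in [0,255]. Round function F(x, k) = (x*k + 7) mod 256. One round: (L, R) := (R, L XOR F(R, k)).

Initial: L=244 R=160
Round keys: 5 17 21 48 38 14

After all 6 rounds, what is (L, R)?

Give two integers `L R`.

Answer: 95 116

Derivation:
Round 1 (k=5): L=160 R=211
Round 2 (k=17): L=211 R=170
Round 3 (k=21): L=170 R=42
Round 4 (k=48): L=42 R=77
Round 5 (k=38): L=77 R=95
Round 6 (k=14): L=95 R=116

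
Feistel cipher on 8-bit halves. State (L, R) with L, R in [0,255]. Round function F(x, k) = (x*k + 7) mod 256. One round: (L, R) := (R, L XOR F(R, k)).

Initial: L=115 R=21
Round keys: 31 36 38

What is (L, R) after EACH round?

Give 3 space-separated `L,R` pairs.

Round 1 (k=31): L=21 R=225
Round 2 (k=36): L=225 R=190
Round 3 (k=38): L=190 R=218

Answer: 21,225 225,190 190,218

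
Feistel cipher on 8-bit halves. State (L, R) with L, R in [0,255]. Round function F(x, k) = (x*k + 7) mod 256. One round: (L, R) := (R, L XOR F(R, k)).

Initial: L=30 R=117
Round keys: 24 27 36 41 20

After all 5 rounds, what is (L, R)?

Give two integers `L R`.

Answer: 206 61

Derivation:
Round 1 (k=24): L=117 R=225
Round 2 (k=27): L=225 R=183
Round 3 (k=36): L=183 R=34
Round 4 (k=41): L=34 R=206
Round 5 (k=20): L=206 R=61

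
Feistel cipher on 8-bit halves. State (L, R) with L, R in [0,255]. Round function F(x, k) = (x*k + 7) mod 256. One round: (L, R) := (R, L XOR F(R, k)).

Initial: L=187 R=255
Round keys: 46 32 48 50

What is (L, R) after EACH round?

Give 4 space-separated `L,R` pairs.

Answer: 255,98 98,184 184,229 229,121

Derivation:
Round 1 (k=46): L=255 R=98
Round 2 (k=32): L=98 R=184
Round 3 (k=48): L=184 R=229
Round 4 (k=50): L=229 R=121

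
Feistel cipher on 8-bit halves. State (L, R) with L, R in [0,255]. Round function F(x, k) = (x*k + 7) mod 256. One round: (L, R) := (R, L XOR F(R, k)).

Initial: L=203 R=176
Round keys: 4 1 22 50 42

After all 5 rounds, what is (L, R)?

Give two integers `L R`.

Round 1 (k=4): L=176 R=12
Round 2 (k=1): L=12 R=163
Round 3 (k=22): L=163 R=5
Round 4 (k=50): L=5 R=162
Round 5 (k=42): L=162 R=158

Answer: 162 158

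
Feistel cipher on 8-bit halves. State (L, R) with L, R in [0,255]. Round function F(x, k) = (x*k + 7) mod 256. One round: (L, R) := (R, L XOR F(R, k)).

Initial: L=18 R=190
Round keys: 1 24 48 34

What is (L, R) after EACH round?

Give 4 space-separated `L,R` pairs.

Answer: 190,215 215,145 145,224 224,86

Derivation:
Round 1 (k=1): L=190 R=215
Round 2 (k=24): L=215 R=145
Round 3 (k=48): L=145 R=224
Round 4 (k=34): L=224 R=86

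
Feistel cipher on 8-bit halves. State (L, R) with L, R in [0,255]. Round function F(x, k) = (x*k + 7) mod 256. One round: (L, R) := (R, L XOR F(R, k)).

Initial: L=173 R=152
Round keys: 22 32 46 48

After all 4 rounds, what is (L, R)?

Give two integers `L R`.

Answer: 163 72

Derivation:
Round 1 (k=22): L=152 R=186
Round 2 (k=32): L=186 R=223
Round 3 (k=46): L=223 R=163
Round 4 (k=48): L=163 R=72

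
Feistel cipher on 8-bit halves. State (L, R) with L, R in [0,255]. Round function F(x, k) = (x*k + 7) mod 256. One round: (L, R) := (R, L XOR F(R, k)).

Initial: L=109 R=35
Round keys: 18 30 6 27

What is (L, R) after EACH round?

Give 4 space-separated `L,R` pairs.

Round 1 (k=18): L=35 R=16
Round 2 (k=30): L=16 R=196
Round 3 (k=6): L=196 R=143
Round 4 (k=27): L=143 R=216

Answer: 35,16 16,196 196,143 143,216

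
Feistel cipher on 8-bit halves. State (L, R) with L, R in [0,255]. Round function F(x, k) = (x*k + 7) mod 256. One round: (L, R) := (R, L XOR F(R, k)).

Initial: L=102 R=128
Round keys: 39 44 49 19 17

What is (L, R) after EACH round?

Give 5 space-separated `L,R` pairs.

Answer: 128,225 225,51 51,43 43,11 11,233

Derivation:
Round 1 (k=39): L=128 R=225
Round 2 (k=44): L=225 R=51
Round 3 (k=49): L=51 R=43
Round 4 (k=19): L=43 R=11
Round 5 (k=17): L=11 R=233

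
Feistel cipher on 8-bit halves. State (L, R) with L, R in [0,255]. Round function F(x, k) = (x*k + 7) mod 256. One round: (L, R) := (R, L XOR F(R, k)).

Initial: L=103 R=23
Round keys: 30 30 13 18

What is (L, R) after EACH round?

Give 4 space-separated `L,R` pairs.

Round 1 (k=30): L=23 R=222
Round 2 (k=30): L=222 R=28
Round 3 (k=13): L=28 R=173
Round 4 (k=18): L=173 R=45

Answer: 23,222 222,28 28,173 173,45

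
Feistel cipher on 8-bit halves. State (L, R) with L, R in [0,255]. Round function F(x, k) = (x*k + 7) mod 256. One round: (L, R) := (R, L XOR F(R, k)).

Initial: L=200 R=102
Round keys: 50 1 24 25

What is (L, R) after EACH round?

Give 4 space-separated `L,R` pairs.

Answer: 102,59 59,36 36,92 92,39

Derivation:
Round 1 (k=50): L=102 R=59
Round 2 (k=1): L=59 R=36
Round 3 (k=24): L=36 R=92
Round 4 (k=25): L=92 R=39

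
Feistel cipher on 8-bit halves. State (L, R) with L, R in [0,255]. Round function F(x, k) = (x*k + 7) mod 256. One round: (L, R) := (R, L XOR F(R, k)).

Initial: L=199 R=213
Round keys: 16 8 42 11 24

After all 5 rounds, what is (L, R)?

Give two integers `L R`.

Answer: 114 92

Derivation:
Round 1 (k=16): L=213 R=144
Round 2 (k=8): L=144 R=82
Round 3 (k=42): L=82 R=235
Round 4 (k=11): L=235 R=114
Round 5 (k=24): L=114 R=92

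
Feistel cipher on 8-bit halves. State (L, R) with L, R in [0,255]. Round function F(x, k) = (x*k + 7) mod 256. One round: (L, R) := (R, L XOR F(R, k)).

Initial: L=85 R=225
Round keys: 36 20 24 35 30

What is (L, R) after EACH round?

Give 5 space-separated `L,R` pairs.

Round 1 (k=36): L=225 R=254
Round 2 (k=20): L=254 R=62
Round 3 (k=24): L=62 R=41
Round 4 (k=35): L=41 R=156
Round 5 (k=30): L=156 R=102

Answer: 225,254 254,62 62,41 41,156 156,102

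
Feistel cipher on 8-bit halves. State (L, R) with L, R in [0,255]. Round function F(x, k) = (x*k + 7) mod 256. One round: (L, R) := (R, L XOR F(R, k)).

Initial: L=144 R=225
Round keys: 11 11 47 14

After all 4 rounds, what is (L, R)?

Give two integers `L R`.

Answer: 137 25

Derivation:
Round 1 (k=11): L=225 R=34
Round 2 (k=11): L=34 R=156
Round 3 (k=47): L=156 R=137
Round 4 (k=14): L=137 R=25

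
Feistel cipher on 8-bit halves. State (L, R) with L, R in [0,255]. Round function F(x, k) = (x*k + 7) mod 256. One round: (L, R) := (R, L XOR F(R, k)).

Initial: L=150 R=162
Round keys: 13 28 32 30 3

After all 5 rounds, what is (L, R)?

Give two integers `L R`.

Answer: 14 193

Derivation:
Round 1 (k=13): L=162 R=215
Round 2 (k=28): L=215 R=41
Round 3 (k=32): L=41 R=240
Round 4 (k=30): L=240 R=14
Round 5 (k=3): L=14 R=193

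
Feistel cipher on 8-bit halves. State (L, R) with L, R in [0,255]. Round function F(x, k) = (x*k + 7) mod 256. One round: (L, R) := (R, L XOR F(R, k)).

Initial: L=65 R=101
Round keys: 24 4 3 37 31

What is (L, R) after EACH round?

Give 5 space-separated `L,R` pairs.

Answer: 101,62 62,154 154,235 235,100 100,200

Derivation:
Round 1 (k=24): L=101 R=62
Round 2 (k=4): L=62 R=154
Round 3 (k=3): L=154 R=235
Round 4 (k=37): L=235 R=100
Round 5 (k=31): L=100 R=200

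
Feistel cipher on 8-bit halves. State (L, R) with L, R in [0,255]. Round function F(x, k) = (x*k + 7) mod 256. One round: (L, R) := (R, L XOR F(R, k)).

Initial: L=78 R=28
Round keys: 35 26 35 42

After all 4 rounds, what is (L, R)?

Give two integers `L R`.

Answer: 211 144

Derivation:
Round 1 (k=35): L=28 R=149
Round 2 (k=26): L=149 R=53
Round 3 (k=35): L=53 R=211
Round 4 (k=42): L=211 R=144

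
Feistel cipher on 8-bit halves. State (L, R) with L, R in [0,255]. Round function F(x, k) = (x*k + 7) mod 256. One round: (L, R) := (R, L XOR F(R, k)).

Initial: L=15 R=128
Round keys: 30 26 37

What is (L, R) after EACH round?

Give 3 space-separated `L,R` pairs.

Answer: 128,8 8,87 87,146

Derivation:
Round 1 (k=30): L=128 R=8
Round 2 (k=26): L=8 R=87
Round 3 (k=37): L=87 R=146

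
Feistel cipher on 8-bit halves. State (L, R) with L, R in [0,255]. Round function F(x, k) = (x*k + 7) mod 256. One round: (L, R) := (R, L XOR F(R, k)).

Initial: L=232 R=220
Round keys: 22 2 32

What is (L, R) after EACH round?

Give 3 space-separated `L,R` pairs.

Round 1 (k=22): L=220 R=7
Round 2 (k=2): L=7 R=201
Round 3 (k=32): L=201 R=32

Answer: 220,7 7,201 201,32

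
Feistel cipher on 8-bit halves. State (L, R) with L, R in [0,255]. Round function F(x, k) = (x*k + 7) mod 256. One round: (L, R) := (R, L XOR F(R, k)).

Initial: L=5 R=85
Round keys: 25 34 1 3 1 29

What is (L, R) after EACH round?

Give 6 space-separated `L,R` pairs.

Answer: 85,81 81,156 156,242 242,65 65,186 186,88

Derivation:
Round 1 (k=25): L=85 R=81
Round 2 (k=34): L=81 R=156
Round 3 (k=1): L=156 R=242
Round 4 (k=3): L=242 R=65
Round 5 (k=1): L=65 R=186
Round 6 (k=29): L=186 R=88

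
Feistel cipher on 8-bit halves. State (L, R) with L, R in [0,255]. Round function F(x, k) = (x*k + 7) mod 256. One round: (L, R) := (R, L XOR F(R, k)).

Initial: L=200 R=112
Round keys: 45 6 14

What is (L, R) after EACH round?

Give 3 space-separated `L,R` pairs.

Answer: 112,127 127,113 113,74

Derivation:
Round 1 (k=45): L=112 R=127
Round 2 (k=6): L=127 R=113
Round 3 (k=14): L=113 R=74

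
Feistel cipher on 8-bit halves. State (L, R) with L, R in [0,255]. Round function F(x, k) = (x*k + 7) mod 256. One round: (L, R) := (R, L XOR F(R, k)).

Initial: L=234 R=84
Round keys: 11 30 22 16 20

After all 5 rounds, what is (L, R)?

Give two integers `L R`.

Round 1 (k=11): L=84 R=73
Round 2 (k=30): L=73 R=193
Round 3 (k=22): L=193 R=212
Round 4 (k=16): L=212 R=134
Round 5 (k=20): L=134 R=171

Answer: 134 171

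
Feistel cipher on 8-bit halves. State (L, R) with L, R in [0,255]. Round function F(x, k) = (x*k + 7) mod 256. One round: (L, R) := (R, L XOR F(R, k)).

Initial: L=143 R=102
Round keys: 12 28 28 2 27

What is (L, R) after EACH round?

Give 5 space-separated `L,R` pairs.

Round 1 (k=12): L=102 R=64
Round 2 (k=28): L=64 R=97
Round 3 (k=28): L=97 R=227
Round 4 (k=2): L=227 R=172
Round 5 (k=27): L=172 R=200

Answer: 102,64 64,97 97,227 227,172 172,200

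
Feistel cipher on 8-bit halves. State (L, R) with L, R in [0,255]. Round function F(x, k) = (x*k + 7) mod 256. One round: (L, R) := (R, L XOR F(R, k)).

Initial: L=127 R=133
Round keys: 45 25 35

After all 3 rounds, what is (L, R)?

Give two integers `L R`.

Round 1 (k=45): L=133 R=23
Round 2 (k=25): L=23 R=195
Round 3 (k=35): L=195 R=167

Answer: 195 167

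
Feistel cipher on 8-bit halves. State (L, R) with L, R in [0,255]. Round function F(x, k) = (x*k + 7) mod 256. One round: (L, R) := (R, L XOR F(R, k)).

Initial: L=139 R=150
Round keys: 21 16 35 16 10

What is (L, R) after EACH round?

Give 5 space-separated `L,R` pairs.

Answer: 150,222 222,113 113,164 164,54 54,135

Derivation:
Round 1 (k=21): L=150 R=222
Round 2 (k=16): L=222 R=113
Round 3 (k=35): L=113 R=164
Round 4 (k=16): L=164 R=54
Round 5 (k=10): L=54 R=135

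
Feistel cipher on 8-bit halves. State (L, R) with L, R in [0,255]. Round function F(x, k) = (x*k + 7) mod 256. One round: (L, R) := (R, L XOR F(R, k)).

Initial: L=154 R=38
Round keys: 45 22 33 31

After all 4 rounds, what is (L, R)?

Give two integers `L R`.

Round 1 (k=45): L=38 R=47
Round 2 (k=22): L=47 R=55
Round 3 (k=33): L=55 R=49
Round 4 (k=31): L=49 R=193

Answer: 49 193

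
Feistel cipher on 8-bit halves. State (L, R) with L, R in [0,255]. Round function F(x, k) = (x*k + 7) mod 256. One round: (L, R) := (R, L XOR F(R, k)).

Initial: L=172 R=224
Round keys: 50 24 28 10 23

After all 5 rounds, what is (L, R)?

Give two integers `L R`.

Round 1 (k=50): L=224 R=107
Round 2 (k=24): L=107 R=239
Round 3 (k=28): L=239 R=64
Round 4 (k=10): L=64 R=104
Round 5 (k=23): L=104 R=31

Answer: 104 31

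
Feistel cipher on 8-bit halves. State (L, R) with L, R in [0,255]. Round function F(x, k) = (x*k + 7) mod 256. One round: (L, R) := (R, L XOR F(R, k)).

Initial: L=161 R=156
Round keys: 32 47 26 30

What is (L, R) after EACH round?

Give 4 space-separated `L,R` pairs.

Round 1 (k=32): L=156 R=38
Round 2 (k=47): L=38 R=157
Round 3 (k=26): L=157 R=223
Round 4 (k=30): L=223 R=180

Answer: 156,38 38,157 157,223 223,180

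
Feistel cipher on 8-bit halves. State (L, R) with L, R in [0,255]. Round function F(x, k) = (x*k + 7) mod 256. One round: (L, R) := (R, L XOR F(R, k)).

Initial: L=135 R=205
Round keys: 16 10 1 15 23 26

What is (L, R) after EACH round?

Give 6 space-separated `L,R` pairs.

Answer: 205,80 80,234 234,161 161,156 156,170 170,215

Derivation:
Round 1 (k=16): L=205 R=80
Round 2 (k=10): L=80 R=234
Round 3 (k=1): L=234 R=161
Round 4 (k=15): L=161 R=156
Round 5 (k=23): L=156 R=170
Round 6 (k=26): L=170 R=215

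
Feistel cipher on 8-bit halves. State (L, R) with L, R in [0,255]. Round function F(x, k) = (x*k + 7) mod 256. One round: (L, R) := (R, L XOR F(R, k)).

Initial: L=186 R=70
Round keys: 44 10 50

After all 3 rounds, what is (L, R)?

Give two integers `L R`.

Round 1 (k=44): L=70 R=181
Round 2 (k=10): L=181 R=95
Round 3 (k=50): L=95 R=32

Answer: 95 32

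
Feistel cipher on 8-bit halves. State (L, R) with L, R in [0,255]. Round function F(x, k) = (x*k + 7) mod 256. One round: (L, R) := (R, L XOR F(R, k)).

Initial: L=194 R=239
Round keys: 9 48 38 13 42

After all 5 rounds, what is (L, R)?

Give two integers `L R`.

Answer: 14 8

Derivation:
Round 1 (k=9): L=239 R=172
Round 2 (k=48): L=172 R=168
Round 3 (k=38): L=168 R=91
Round 4 (k=13): L=91 R=14
Round 5 (k=42): L=14 R=8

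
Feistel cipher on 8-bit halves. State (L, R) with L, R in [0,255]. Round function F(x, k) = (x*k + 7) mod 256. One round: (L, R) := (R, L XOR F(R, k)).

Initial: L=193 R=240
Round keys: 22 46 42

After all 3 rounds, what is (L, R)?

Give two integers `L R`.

Round 1 (k=22): L=240 R=102
Round 2 (k=46): L=102 R=171
Round 3 (k=42): L=171 R=115

Answer: 171 115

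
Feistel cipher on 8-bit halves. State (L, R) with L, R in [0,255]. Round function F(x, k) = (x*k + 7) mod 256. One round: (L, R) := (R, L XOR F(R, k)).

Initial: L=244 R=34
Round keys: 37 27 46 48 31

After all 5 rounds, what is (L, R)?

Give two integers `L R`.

Answer: 75 246

Derivation:
Round 1 (k=37): L=34 R=5
Round 2 (k=27): L=5 R=172
Round 3 (k=46): L=172 R=234
Round 4 (k=48): L=234 R=75
Round 5 (k=31): L=75 R=246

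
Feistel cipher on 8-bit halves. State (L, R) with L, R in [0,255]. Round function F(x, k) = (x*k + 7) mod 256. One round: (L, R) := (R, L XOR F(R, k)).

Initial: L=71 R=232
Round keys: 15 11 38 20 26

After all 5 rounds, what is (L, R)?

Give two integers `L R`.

Round 1 (k=15): L=232 R=216
Round 2 (k=11): L=216 R=167
Round 3 (k=38): L=167 R=9
Round 4 (k=20): L=9 R=28
Round 5 (k=26): L=28 R=214

Answer: 28 214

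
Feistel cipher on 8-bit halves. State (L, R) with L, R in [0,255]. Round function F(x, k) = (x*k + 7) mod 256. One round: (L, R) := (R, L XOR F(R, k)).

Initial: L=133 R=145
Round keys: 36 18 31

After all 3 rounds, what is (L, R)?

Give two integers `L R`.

Round 1 (k=36): L=145 R=238
Round 2 (k=18): L=238 R=82
Round 3 (k=31): L=82 R=27

Answer: 82 27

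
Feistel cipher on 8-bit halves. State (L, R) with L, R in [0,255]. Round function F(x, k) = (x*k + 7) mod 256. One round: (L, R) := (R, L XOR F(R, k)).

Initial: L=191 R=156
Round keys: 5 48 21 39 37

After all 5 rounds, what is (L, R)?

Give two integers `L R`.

Answer: 94 207

Derivation:
Round 1 (k=5): L=156 R=172
Round 2 (k=48): L=172 R=219
Round 3 (k=21): L=219 R=82
Round 4 (k=39): L=82 R=94
Round 5 (k=37): L=94 R=207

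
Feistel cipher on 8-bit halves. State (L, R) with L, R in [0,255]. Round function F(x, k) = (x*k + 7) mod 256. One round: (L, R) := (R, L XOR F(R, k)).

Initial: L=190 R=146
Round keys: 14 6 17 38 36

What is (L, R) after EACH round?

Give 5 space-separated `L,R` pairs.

Answer: 146,189 189,231 231,227 227,94 94,220

Derivation:
Round 1 (k=14): L=146 R=189
Round 2 (k=6): L=189 R=231
Round 3 (k=17): L=231 R=227
Round 4 (k=38): L=227 R=94
Round 5 (k=36): L=94 R=220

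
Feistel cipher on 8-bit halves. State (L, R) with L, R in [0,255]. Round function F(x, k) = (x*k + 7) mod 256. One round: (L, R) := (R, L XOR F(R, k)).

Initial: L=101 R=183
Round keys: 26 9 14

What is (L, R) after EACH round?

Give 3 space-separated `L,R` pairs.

Round 1 (k=26): L=183 R=248
Round 2 (k=9): L=248 R=8
Round 3 (k=14): L=8 R=143

Answer: 183,248 248,8 8,143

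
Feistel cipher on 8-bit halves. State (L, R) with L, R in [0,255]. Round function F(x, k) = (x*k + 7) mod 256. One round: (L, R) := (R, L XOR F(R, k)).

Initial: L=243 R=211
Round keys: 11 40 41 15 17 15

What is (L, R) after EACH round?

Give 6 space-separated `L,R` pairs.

Answer: 211,235 235,108 108,184 184,163 163,98 98,102

Derivation:
Round 1 (k=11): L=211 R=235
Round 2 (k=40): L=235 R=108
Round 3 (k=41): L=108 R=184
Round 4 (k=15): L=184 R=163
Round 5 (k=17): L=163 R=98
Round 6 (k=15): L=98 R=102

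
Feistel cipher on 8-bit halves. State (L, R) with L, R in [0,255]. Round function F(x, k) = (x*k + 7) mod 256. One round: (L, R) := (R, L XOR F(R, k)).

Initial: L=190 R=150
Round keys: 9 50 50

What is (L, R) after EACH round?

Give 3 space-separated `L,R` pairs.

Round 1 (k=9): L=150 R=243
Round 2 (k=50): L=243 R=235
Round 3 (k=50): L=235 R=30

Answer: 150,243 243,235 235,30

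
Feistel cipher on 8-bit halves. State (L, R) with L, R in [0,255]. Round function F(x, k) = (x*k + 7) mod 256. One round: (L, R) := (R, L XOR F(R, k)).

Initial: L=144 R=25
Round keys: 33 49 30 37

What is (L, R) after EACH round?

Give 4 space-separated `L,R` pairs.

Answer: 25,208 208,206 206,251 251,128

Derivation:
Round 1 (k=33): L=25 R=208
Round 2 (k=49): L=208 R=206
Round 3 (k=30): L=206 R=251
Round 4 (k=37): L=251 R=128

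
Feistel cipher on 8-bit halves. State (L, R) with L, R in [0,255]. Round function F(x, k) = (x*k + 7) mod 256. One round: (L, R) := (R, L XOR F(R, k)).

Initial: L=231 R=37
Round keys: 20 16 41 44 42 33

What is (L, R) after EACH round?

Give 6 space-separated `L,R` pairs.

Answer: 37,12 12,226 226,53 53,193 193,132 132,202

Derivation:
Round 1 (k=20): L=37 R=12
Round 2 (k=16): L=12 R=226
Round 3 (k=41): L=226 R=53
Round 4 (k=44): L=53 R=193
Round 5 (k=42): L=193 R=132
Round 6 (k=33): L=132 R=202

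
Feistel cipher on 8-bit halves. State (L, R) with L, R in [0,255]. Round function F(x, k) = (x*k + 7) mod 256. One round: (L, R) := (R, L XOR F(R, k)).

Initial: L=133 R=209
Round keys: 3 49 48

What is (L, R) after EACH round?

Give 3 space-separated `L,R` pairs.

Answer: 209,255 255,7 7,168

Derivation:
Round 1 (k=3): L=209 R=255
Round 2 (k=49): L=255 R=7
Round 3 (k=48): L=7 R=168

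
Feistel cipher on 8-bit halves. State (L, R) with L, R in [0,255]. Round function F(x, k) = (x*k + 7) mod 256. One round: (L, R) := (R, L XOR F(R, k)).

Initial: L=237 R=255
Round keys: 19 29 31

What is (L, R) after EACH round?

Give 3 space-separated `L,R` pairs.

Answer: 255,25 25,35 35,93

Derivation:
Round 1 (k=19): L=255 R=25
Round 2 (k=29): L=25 R=35
Round 3 (k=31): L=35 R=93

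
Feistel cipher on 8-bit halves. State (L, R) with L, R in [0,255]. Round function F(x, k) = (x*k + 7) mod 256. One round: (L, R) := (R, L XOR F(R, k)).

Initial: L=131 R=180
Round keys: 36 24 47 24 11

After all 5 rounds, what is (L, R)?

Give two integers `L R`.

Answer: 212 179

Derivation:
Round 1 (k=36): L=180 R=212
Round 2 (k=24): L=212 R=83
Round 3 (k=47): L=83 R=144
Round 4 (k=24): L=144 R=212
Round 5 (k=11): L=212 R=179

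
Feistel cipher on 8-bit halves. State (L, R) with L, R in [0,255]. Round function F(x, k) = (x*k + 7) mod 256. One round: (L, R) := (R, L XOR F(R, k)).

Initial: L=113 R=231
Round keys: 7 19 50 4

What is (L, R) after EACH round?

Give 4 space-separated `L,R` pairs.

Answer: 231,41 41,245 245,200 200,210

Derivation:
Round 1 (k=7): L=231 R=41
Round 2 (k=19): L=41 R=245
Round 3 (k=50): L=245 R=200
Round 4 (k=4): L=200 R=210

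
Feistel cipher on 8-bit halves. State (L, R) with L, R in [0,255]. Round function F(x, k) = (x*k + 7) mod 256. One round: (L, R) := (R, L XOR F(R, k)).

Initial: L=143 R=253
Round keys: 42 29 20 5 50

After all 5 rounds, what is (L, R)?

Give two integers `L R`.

Round 1 (k=42): L=253 R=6
Round 2 (k=29): L=6 R=72
Round 3 (k=20): L=72 R=161
Round 4 (k=5): L=161 R=100
Round 5 (k=50): L=100 R=46

Answer: 100 46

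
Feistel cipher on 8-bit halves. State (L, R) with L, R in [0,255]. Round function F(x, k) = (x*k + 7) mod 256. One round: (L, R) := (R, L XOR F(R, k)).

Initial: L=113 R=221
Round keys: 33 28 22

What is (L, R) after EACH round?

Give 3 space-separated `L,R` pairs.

Round 1 (k=33): L=221 R=245
Round 2 (k=28): L=245 R=14
Round 3 (k=22): L=14 R=206

Answer: 221,245 245,14 14,206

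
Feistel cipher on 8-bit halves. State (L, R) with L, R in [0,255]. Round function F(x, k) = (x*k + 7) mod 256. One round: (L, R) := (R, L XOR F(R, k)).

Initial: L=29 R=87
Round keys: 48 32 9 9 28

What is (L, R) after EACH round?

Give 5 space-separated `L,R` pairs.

Round 1 (k=48): L=87 R=74
Round 2 (k=32): L=74 R=16
Round 3 (k=9): L=16 R=221
Round 4 (k=9): L=221 R=220
Round 5 (k=28): L=220 R=202

Answer: 87,74 74,16 16,221 221,220 220,202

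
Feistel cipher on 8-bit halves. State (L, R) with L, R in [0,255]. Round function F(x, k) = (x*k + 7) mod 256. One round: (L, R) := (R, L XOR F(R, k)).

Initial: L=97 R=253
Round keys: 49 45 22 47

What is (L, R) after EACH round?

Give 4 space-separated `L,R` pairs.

Answer: 253,21 21,69 69,224 224,98

Derivation:
Round 1 (k=49): L=253 R=21
Round 2 (k=45): L=21 R=69
Round 3 (k=22): L=69 R=224
Round 4 (k=47): L=224 R=98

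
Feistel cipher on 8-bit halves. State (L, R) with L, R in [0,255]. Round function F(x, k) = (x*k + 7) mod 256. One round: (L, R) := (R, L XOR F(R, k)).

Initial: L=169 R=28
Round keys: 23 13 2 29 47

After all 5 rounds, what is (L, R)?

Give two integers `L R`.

Round 1 (k=23): L=28 R=34
Round 2 (k=13): L=34 R=221
Round 3 (k=2): L=221 R=227
Round 4 (k=29): L=227 R=99
Round 5 (k=47): L=99 R=215

Answer: 99 215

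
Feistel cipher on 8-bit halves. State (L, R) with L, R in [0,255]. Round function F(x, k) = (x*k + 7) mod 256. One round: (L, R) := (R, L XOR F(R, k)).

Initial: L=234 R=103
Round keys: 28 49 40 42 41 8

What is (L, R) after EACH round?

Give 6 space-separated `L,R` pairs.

Round 1 (k=28): L=103 R=161
Round 2 (k=49): L=161 R=191
Round 3 (k=40): L=191 R=126
Round 4 (k=42): L=126 R=12
Round 5 (k=41): L=12 R=141
Round 6 (k=8): L=141 R=99

Answer: 103,161 161,191 191,126 126,12 12,141 141,99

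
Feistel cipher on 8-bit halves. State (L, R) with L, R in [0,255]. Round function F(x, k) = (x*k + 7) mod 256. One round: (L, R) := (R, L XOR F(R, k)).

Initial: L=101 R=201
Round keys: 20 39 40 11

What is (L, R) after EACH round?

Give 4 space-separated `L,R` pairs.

Answer: 201,222 222,16 16,89 89,202

Derivation:
Round 1 (k=20): L=201 R=222
Round 2 (k=39): L=222 R=16
Round 3 (k=40): L=16 R=89
Round 4 (k=11): L=89 R=202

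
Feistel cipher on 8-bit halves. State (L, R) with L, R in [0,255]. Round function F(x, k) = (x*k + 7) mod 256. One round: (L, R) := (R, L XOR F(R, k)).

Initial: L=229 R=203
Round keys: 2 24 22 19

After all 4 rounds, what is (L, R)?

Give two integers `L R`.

Answer: 119 80

Derivation:
Round 1 (k=2): L=203 R=120
Round 2 (k=24): L=120 R=140
Round 3 (k=22): L=140 R=119
Round 4 (k=19): L=119 R=80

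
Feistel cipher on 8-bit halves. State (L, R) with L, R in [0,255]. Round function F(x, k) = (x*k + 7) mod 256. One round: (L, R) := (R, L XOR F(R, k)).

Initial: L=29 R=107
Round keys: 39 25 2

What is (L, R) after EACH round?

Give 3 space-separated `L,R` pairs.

Round 1 (k=39): L=107 R=73
Round 2 (k=25): L=73 R=67
Round 3 (k=2): L=67 R=196

Answer: 107,73 73,67 67,196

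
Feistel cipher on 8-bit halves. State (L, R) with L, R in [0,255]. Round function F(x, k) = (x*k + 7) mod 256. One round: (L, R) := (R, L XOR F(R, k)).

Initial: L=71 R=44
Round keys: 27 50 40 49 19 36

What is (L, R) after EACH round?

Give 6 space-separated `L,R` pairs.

Answer: 44,236 236,51 51,19 19,153 153,113 113,114

Derivation:
Round 1 (k=27): L=44 R=236
Round 2 (k=50): L=236 R=51
Round 3 (k=40): L=51 R=19
Round 4 (k=49): L=19 R=153
Round 5 (k=19): L=153 R=113
Round 6 (k=36): L=113 R=114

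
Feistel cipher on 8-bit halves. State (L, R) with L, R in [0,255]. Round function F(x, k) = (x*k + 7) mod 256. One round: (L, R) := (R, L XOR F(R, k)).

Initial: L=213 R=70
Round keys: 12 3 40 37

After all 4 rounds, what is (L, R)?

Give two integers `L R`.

Answer: 101 51

Derivation:
Round 1 (k=12): L=70 R=154
Round 2 (k=3): L=154 R=147
Round 3 (k=40): L=147 R=101
Round 4 (k=37): L=101 R=51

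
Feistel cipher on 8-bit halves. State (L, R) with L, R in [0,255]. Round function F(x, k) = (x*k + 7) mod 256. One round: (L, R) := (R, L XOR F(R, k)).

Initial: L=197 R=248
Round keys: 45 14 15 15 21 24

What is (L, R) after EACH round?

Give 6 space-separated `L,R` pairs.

Round 1 (k=45): L=248 R=90
Round 2 (k=14): L=90 R=11
Round 3 (k=15): L=11 R=246
Round 4 (k=15): L=246 R=122
Round 5 (k=21): L=122 R=255
Round 6 (k=24): L=255 R=149

Answer: 248,90 90,11 11,246 246,122 122,255 255,149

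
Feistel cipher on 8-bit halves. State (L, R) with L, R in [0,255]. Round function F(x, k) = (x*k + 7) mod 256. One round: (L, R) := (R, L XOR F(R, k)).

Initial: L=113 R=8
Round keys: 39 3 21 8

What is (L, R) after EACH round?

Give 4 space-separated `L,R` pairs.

Round 1 (k=39): L=8 R=78
Round 2 (k=3): L=78 R=249
Round 3 (k=21): L=249 R=58
Round 4 (k=8): L=58 R=46

Answer: 8,78 78,249 249,58 58,46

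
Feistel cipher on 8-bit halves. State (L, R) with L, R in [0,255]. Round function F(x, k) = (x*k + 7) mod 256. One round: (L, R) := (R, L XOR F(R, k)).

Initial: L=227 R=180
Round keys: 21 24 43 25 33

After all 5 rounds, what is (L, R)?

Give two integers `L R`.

Answer: 132 123

Derivation:
Round 1 (k=21): L=180 R=40
Round 2 (k=24): L=40 R=115
Round 3 (k=43): L=115 R=112
Round 4 (k=25): L=112 R=132
Round 5 (k=33): L=132 R=123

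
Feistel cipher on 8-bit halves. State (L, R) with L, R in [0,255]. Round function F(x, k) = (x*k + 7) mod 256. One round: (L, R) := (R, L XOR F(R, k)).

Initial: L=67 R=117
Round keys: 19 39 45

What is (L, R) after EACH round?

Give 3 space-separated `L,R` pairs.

Round 1 (k=19): L=117 R=245
Round 2 (k=39): L=245 R=47
Round 3 (k=45): L=47 R=191

Answer: 117,245 245,47 47,191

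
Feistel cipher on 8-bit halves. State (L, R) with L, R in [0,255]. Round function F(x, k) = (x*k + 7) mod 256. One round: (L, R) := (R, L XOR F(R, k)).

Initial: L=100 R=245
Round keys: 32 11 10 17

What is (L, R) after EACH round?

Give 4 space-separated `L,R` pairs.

Round 1 (k=32): L=245 R=195
Round 2 (k=11): L=195 R=157
Round 3 (k=10): L=157 R=234
Round 4 (k=17): L=234 R=12

Answer: 245,195 195,157 157,234 234,12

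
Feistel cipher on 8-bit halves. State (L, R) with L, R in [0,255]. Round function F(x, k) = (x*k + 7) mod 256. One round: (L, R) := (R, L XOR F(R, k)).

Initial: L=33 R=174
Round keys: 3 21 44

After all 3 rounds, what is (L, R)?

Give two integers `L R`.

Answer: 89 99

Derivation:
Round 1 (k=3): L=174 R=48
Round 2 (k=21): L=48 R=89
Round 3 (k=44): L=89 R=99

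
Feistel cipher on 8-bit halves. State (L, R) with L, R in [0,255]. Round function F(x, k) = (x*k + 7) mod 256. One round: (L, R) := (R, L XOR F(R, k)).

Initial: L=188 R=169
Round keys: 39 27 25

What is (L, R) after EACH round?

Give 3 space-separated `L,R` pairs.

Round 1 (k=39): L=169 R=122
Round 2 (k=27): L=122 R=76
Round 3 (k=25): L=76 R=9

Answer: 169,122 122,76 76,9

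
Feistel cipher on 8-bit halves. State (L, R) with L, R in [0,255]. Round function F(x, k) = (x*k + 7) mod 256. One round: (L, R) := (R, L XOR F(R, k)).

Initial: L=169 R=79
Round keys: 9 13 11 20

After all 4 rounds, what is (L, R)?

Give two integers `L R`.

Round 1 (k=9): L=79 R=103
Round 2 (k=13): L=103 R=13
Round 3 (k=11): L=13 R=241
Round 4 (k=20): L=241 R=214

Answer: 241 214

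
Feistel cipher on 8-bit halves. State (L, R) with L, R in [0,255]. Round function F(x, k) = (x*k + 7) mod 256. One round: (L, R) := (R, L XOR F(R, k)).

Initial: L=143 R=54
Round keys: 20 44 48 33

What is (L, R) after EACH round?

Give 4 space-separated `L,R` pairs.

Round 1 (k=20): L=54 R=176
Round 2 (k=44): L=176 R=113
Round 3 (k=48): L=113 R=135
Round 4 (k=33): L=135 R=31

Answer: 54,176 176,113 113,135 135,31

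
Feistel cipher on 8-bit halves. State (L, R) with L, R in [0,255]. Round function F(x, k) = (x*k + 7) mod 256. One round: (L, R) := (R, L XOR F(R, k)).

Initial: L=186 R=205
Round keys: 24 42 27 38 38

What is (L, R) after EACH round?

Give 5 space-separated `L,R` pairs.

Answer: 205,133 133,20 20,166 166,191 191,199

Derivation:
Round 1 (k=24): L=205 R=133
Round 2 (k=42): L=133 R=20
Round 3 (k=27): L=20 R=166
Round 4 (k=38): L=166 R=191
Round 5 (k=38): L=191 R=199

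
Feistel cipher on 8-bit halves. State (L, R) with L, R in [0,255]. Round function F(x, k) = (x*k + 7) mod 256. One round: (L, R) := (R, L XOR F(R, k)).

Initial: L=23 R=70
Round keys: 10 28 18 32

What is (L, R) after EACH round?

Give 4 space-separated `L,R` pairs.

Round 1 (k=10): L=70 R=212
Round 2 (k=28): L=212 R=113
Round 3 (k=18): L=113 R=45
Round 4 (k=32): L=45 R=214

Answer: 70,212 212,113 113,45 45,214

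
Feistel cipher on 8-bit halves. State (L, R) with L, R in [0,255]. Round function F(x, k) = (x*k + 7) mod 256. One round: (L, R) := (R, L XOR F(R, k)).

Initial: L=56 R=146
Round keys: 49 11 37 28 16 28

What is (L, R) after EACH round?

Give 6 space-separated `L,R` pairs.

Answer: 146,193 193,192 192,6 6,111 111,241 241,12

Derivation:
Round 1 (k=49): L=146 R=193
Round 2 (k=11): L=193 R=192
Round 3 (k=37): L=192 R=6
Round 4 (k=28): L=6 R=111
Round 5 (k=16): L=111 R=241
Round 6 (k=28): L=241 R=12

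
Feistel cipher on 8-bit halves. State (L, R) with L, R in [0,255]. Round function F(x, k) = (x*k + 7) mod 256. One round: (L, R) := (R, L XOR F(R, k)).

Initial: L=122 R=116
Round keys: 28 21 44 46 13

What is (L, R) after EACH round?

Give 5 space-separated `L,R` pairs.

Round 1 (k=28): L=116 R=205
Round 2 (k=21): L=205 R=172
Round 3 (k=44): L=172 R=90
Round 4 (k=46): L=90 R=159
Round 5 (k=13): L=159 R=64

Answer: 116,205 205,172 172,90 90,159 159,64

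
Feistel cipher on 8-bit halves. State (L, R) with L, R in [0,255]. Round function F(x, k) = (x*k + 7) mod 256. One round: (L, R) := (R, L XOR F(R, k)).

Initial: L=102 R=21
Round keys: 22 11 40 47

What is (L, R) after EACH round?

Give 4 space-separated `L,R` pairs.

Answer: 21,179 179,173 173,188 188,38

Derivation:
Round 1 (k=22): L=21 R=179
Round 2 (k=11): L=179 R=173
Round 3 (k=40): L=173 R=188
Round 4 (k=47): L=188 R=38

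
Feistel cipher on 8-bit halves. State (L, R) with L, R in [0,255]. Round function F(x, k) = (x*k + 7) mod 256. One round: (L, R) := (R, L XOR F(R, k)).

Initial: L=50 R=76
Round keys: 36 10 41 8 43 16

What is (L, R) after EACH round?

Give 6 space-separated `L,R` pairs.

Answer: 76,133 133,117 117,65 65,122 122,196 196,61

Derivation:
Round 1 (k=36): L=76 R=133
Round 2 (k=10): L=133 R=117
Round 3 (k=41): L=117 R=65
Round 4 (k=8): L=65 R=122
Round 5 (k=43): L=122 R=196
Round 6 (k=16): L=196 R=61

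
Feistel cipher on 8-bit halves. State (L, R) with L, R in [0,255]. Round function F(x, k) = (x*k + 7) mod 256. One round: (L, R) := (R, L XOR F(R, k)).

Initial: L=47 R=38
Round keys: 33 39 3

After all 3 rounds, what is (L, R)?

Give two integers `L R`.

Answer: 179 226

Derivation:
Round 1 (k=33): L=38 R=194
Round 2 (k=39): L=194 R=179
Round 3 (k=3): L=179 R=226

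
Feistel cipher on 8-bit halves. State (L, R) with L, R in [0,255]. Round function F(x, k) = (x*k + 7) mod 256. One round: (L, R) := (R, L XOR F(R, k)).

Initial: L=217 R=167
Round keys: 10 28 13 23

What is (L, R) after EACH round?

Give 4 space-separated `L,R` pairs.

Answer: 167,84 84,144 144,3 3,220

Derivation:
Round 1 (k=10): L=167 R=84
Round 2 (k=28): L=84 R=144
Round 3 (k=13): L=144 R=3
Round 4 (k=23): L=3 R=220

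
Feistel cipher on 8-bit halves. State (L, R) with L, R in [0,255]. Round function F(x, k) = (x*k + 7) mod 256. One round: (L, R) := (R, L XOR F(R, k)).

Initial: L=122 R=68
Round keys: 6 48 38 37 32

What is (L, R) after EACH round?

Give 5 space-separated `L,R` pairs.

Round 1 (k=6): L=68 R=229
Round 2 (k=48): L=229 R=179
Round 3 (k=38): L=179 R=124
Round 4 (k=37): L=124 R=64
Round 5 (k=32): L=64 R=123

Answer: 68,229 229,179 179,124 124,64 64,123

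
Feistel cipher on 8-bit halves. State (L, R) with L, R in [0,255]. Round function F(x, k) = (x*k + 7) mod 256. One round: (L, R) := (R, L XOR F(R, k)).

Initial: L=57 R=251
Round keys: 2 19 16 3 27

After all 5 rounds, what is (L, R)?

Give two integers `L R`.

Answer: 184 44

Derivation:
Round 1 (k=2): L=251 R=196
Round 2 (k=19): L=196 R=104
Round 3 (k=16): L=104 R=67
Round 4 (k=3): L=67 R=184
Round 5 (k=27): L=184 R=44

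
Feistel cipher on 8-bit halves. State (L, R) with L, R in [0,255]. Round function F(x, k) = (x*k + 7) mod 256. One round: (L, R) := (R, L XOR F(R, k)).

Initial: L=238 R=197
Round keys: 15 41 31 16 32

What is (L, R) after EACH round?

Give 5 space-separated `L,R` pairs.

Answer: 197,124 124,38 38,221 221,241 241,250

Derivation:
Round 1 (k=15): L=197 R=124
Round 2 (k=41): L=124 R=38
Round 3 (k=31): L=38 R=221
Round 4 (k=16): L=221 R=241
Round 5 (k=32): L=241 R=250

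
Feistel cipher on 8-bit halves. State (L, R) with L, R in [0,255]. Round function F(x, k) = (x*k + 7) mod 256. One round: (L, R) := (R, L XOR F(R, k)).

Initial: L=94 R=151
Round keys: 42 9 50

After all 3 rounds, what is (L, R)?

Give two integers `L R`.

Round 1 (k=42): L=151 R=147
Round 2 (k=9): L=147 R=165
Round 3 (k=50): L=165 R=210

Answer: 165 210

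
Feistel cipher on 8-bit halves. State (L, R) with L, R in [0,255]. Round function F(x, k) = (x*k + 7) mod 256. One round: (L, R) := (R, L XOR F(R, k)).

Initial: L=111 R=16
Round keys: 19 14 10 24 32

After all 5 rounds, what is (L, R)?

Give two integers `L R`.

Answer: 56 146

Derivation:
Round 1 (k=19): L=16 R=88
Round 2 (k=14): L=88 R=199
Round 3 (k=10): L=199 R=149
Round 4 (k=24): L=149 R=56
Round 5 (k=32): L=56 R=146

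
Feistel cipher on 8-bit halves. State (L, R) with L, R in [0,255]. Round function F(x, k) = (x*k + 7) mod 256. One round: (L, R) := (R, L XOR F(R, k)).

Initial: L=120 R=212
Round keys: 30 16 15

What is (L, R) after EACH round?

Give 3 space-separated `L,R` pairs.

Round 1 (k=30): L=212 R=167
Round 2 (k=16): L=167 R=163
Round 3 (k=15): L=163 R=51

Answer: 212,167 167,163 163,51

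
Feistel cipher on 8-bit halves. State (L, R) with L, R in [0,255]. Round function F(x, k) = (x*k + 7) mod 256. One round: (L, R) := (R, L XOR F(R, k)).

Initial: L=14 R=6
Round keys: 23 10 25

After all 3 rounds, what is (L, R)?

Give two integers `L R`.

Answer: 59 85

Derivation:
Round 1 (k=23): L=6 R=159
Round 2 (k=10): L=159 R=59
Round 3 (k=25): L=59 R=85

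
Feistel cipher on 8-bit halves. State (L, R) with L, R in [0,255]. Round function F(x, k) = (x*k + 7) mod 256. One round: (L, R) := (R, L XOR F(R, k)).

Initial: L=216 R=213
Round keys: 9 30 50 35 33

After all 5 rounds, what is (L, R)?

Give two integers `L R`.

Round 1 (k=9): L=213 R=92
Round 2 (k=30): L=92 R=26
Round 3 (k=50): L=26 R=71
Round 4 (k=35): L=71 R=166
Round 5 (k=33): L=166 R=42

Answer: 166 42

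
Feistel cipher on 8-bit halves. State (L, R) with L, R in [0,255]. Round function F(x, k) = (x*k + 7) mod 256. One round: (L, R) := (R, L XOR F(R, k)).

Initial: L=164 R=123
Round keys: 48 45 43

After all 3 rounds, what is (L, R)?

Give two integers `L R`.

Answer: 5 109

Derivation:
Round 1 (k=48): L=123 R=179
Round 2 (k=45): L=179 R=5
Round 3 (k=43): L=5 R=109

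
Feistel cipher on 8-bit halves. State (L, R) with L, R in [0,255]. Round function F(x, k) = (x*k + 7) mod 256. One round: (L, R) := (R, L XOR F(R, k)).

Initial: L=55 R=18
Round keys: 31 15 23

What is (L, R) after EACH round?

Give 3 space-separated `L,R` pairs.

Answer: 18,2 2,55 55,250

Derivation:
Round 1 (k=31): L=18 R=2
Round 2 (k=15): L=2 R=55
Round 3 (k=23): L=55 R=250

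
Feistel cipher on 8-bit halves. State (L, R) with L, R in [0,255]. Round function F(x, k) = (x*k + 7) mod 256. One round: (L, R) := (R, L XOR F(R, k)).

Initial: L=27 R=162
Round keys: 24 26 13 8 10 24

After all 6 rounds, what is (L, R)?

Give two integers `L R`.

Answer: 39 21

Derivation:
Round 1 (k=24): L=162 R=44
Round 2 (k=26): L=44 R=221
Round 3 (k=13): L=221 R=108
Round 4 (k=8): L=108 R=186
Round 5 (k=10): L=186 R=39
Round 6 (k=24): L=39 R=21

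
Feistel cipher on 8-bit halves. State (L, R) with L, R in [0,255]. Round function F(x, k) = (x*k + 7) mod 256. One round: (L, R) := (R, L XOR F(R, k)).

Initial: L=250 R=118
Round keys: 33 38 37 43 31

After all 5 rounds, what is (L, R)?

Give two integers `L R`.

Round 1 (k=33): L=118 R=199
Round 2 (k=38): L=199 R=231
Round 3 (k=37): L=231 R=173
Round 4 (k=43): L=173 R=241
Round 5 (k=31): L=241 R=155

Answer: 241 155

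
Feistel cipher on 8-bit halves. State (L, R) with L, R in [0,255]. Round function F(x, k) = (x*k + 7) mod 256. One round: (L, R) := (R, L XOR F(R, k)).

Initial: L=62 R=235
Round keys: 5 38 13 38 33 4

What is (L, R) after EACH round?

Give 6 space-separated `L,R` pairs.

Round 1 (k=5): L=235 R=160
Round 2 (k=38): L=160 R=44
Round 3 (k=13): L=44 R=227
Round 4 (k=38): L=227 R=149
Round 5 (k=33): L=149 R=223
Round 6 (k=4): L=223 R=22

Answer: 235,160 160,44 44,227 227,149 149,223 223,22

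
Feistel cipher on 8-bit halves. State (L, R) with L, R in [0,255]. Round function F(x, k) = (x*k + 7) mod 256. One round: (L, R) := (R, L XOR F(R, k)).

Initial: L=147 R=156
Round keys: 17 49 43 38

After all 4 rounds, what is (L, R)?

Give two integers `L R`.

Round 1 (k=17): L=156 R=240
Round 2 (k=49): L=240 R=107
Round 3 (k=43): L=107 R=240
Round 4 (k=38): L=240 R=204

Answer: 240 204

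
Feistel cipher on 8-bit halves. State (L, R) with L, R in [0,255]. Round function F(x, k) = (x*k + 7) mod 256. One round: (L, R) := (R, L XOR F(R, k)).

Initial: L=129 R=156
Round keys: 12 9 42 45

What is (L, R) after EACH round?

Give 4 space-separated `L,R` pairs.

Round 1 (k=12): L=156 R=214
Round 2 (k=9): L=214 R=17
Round 3 (k=42): L=17 R=7
Round 4 (k=45): L=7 R=83

Answer: 156,214 214,17 17,7 7,83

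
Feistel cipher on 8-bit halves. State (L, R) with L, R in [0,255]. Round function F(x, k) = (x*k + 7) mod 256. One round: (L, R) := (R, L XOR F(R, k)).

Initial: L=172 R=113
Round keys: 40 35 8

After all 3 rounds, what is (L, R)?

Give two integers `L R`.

Round 1 (k=40): L=113 R=3
Round 2 (k=35): L=3 R=1
Round 3 (k=8): L=1 R=12

Answer: 1 12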